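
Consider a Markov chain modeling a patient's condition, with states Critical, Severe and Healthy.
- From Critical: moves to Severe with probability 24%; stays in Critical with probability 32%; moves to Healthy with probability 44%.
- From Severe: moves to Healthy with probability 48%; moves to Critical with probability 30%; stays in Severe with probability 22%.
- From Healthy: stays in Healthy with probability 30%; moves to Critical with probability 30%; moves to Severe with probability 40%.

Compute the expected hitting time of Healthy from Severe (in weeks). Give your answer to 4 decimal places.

2.1379

Let t(s) be the expected number of weeks to first reach Healthy from state s, with t(Healthy) = 0. Conditioning on the first week:
t(Critical) = 1 + 0.32·t(Critical) + 0.24·t(Severe)
t(Severe) = 1 + 0.3·t(Critical) + 0.22·t(Severe)
Solving: t(Critical) = 2.2251, t(Severe) = 2.1379.
Expected weeks from Severe to Healthy: 2.1379.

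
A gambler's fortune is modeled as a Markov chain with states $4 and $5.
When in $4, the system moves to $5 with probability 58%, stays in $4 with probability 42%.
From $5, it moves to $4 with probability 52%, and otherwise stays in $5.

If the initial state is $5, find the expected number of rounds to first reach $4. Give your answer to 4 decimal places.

1.9231

Let t(s) be the expected number of rounds to first reach $4 from state s, with t($4) = 0. Conditioning on the first round:
t($5) = 1 + 0.48·t($5)
Solving: t($5) = 1.9231.
Expected rounds from $5 to $4: 1.9231.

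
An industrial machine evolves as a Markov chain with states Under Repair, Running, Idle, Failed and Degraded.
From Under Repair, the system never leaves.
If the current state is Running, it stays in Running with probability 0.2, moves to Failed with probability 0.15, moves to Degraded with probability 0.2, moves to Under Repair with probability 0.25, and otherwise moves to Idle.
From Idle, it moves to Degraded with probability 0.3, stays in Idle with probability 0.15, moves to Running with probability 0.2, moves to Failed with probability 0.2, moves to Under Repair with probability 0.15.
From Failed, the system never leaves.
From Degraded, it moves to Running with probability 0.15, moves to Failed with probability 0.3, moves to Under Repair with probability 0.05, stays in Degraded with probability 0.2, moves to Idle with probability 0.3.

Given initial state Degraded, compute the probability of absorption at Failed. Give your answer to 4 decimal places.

Let h(s) be the probability of absorption at Failed starting from transient state s. Then h(Failed) = 1 and h(Under Repair) = 0. By first-step analysis:
h(Running) = 0.25·0 + 0.2·h(Running) + 0.2·h(Idle) + 0.15·1 + 0.2·h(Degraded)
h(Idle) = 0.15·0 + 0.2·h(Running) + 0.15·h(Idle) + 0.2·1 + 0.3·h(Degraded)
h(Degraded) = 0.05·0 + 0.15·h(Running) + 0.3·h(Idle) + 0.3·1 + 0.2·h(Degraded)
Solving: h(Running) = 0.5121, h(Idle) = 0.6017, h(Degraded) = 0.6966.
Starting from Degraded, the probability is 0.6966.

0.6966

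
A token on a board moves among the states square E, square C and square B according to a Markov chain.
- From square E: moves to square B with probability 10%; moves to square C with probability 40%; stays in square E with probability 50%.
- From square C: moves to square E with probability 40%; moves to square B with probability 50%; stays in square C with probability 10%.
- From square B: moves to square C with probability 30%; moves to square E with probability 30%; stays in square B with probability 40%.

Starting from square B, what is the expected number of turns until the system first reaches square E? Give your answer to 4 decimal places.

Let t(s) be the expected number of turns to first reach square E from state s, with t(square E) = 0. Conditioning on the first turn:
t(square C) = 1 + 0.1·t(square C) + 0.5·t(square B)
t(square B) = 1 + 0.3·t(square C) + 0.4·t(square B)
Solving: t(square C) = 2.8205, t(square B) = 3.0769.
Expected turns from square B to square E: 3.0769.

3.0769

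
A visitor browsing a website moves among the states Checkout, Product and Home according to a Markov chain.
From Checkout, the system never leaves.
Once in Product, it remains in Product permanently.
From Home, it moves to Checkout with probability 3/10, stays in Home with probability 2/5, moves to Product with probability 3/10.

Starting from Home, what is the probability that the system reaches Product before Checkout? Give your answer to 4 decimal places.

0.5000

Let h(s) be the probability of absorption at Product starting from transient state s. Then h(Product) = 1 and h(Checkout) = 0. By first-step analysis:
h(Home) = 0.3·0 + 0.3·1 + 0.4·h(Home)
Solving: h(Home) = 0.5000.
Starting from Home, the probability is 0.5000.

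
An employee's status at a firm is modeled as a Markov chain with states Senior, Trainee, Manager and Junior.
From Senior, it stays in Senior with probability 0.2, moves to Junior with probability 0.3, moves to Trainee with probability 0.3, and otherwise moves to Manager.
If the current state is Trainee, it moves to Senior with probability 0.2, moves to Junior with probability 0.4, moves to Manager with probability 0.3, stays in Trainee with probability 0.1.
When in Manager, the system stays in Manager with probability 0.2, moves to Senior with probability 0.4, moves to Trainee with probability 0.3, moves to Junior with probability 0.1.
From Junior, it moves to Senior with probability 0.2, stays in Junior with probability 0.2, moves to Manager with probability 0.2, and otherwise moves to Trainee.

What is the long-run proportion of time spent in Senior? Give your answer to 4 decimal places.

Let the stationary distribution be π with π = πP and π_1 + π_2 + π_3 + π_4 = 1.
π_1 = 0.2·π_1 + 0.2·π_2 + 0.4·π_3 + 0.2·π_4
π_2 = 0.3·π_1 + 0.1·π_2 + 0.3·π_3 + 0.4·π_4
π_3 = 0.2·π_1 + 0.3·π_2 + 0.2·π_3 + 0.2·π_4
Solving with the normalization constraint gives π = (0.2454, 0.2713, 0.2271, 0.2561).
So the stationary probability of Senior is 0.2454.

0.2454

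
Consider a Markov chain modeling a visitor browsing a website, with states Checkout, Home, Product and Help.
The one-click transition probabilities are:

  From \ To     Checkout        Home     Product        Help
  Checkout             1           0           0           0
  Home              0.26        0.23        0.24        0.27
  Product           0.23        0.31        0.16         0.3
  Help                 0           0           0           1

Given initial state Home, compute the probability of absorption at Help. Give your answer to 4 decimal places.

0.5220

Let h(s) be the probability of absorption at Help starting from transient state s. Then h(Help) = 1 and h(Checkout) = 0. By first-step analysis:
h(Home) = 0.26·0 + 0.23·h(Home) + 0.24·h(Product) + 0.27·1
h(Product) = 0.23·0 + 0.31·h(Home) + 0.16·h(Product) + 0.3·1
Solving: h(Home) = 0.5220, h(Product) = 0.5498.
Starting from Home, the probability is 0.5220.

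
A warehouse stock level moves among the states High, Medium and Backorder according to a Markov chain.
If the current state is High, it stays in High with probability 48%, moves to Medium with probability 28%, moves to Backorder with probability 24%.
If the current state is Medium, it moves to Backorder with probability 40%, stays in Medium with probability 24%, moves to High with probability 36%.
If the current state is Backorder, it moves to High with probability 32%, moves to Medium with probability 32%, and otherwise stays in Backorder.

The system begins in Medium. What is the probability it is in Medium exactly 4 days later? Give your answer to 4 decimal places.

Propagate the distribution vector 4 days from Medium.
After 0 days: (0.0000, 1.0000, 0.0000)
After 1 day: (0.3600, 0.2400, 0.4000)
After 2 days: (0.3872, 0.2864, 0.3264)
After 3 days: (0.3934, 0.2816, 0.3250)
After 4 days: (0.3942, 0.2817, 0.3241)
P(in Medium after 4 days) = 0.2817

0.2817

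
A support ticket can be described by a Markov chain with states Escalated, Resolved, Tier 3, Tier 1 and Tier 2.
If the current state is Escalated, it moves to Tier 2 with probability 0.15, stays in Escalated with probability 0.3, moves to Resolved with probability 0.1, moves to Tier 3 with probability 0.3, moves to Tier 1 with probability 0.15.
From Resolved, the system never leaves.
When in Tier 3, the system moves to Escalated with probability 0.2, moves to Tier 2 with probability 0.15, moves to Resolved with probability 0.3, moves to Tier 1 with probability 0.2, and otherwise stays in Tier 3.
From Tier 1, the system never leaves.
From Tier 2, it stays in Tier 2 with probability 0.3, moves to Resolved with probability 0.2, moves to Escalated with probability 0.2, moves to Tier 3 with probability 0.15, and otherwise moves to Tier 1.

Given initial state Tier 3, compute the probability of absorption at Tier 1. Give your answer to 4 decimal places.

Let h(s) be the probability of absorption at Tier 1 starting from transient state s. Then h(Tier 1) = 1 and h(Resolved) = 0. By first-step analysis:
h(Escalated) = 0.3·h(Escalated) + 0.1·0 + 0.3·h(Tier 3) + 0.15·1 + 0.15·h(Tier 2)
h(Tier 3) = 0.2·h(Escalated) + 0.3·0 + 0.15·h(Tier 3) + 0.2·1 + 0.15·h(Tier 2)
h(Tier 2) = 0.2·h(Escalated) + 0.2·0 + 0.15·h(Tier 3) + 0.15·1 + 0.3·h(Tier 2)
Solving: h(Escalated) = 0.4949, h(Tier 3) = 0.4308, h(Tier 2) = 0.4480.
Starting from Tier 3, the probability is 0.4308.

0.4308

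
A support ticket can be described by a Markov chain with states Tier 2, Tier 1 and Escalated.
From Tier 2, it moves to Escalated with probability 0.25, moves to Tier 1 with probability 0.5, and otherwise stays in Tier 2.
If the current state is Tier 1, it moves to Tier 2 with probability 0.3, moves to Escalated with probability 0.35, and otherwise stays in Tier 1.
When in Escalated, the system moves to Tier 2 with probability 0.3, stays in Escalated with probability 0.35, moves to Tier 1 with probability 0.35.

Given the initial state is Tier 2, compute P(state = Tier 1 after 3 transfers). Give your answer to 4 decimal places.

Propagate the distribution vector 3 transfers from Tier 2.
After 0 transfers: (1.0000, 0.0000, 0.0000)
After 1 transfer: (0.2500, 0.5000, 0.2500)
After 2 transfers: (0.2875, 0.3875, 0.3250)
After 3 transfers: (0.2856, 0.3931, 0.3213)
P(in Tier 1 after 3 transfers) = 0.3931

0.3931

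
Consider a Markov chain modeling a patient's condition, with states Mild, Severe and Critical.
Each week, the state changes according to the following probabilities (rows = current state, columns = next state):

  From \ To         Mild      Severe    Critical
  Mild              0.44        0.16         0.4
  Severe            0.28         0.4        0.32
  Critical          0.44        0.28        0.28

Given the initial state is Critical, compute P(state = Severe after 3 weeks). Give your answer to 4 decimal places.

Propagate the distribution vector 3 weeks from Critical.
After 0 weeks: (0.0000, 0.0000, 1.0000)
After 1 week: (0.4400, 0.2800, 0.2800)
After 2 weeks: (0.3952, 0.2608, 0.3440)
After 3 weeks: (0.3983, 0.2639, 0.3379)
P(in Severe after 3 weeks) = 0.2639

0.2639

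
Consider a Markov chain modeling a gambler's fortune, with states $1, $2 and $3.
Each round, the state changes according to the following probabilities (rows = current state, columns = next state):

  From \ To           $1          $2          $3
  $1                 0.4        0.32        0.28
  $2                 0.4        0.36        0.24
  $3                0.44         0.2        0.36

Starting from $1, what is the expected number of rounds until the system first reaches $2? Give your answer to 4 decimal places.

Let t(s) be the expected number of rounds to first reach $2 from state s, with t($2) = 0. Conditioning on the first round:
t($1) = 1 + 0.4·t($1) + 0.28·t($3)
t($3) = 1 + 0.44·t($1) + 0.36·t($3)
Solving: t($1) = 3.5276, t($3) = 3.9877.
Expected rounds from $1 to $2: 3.5276.

3.5276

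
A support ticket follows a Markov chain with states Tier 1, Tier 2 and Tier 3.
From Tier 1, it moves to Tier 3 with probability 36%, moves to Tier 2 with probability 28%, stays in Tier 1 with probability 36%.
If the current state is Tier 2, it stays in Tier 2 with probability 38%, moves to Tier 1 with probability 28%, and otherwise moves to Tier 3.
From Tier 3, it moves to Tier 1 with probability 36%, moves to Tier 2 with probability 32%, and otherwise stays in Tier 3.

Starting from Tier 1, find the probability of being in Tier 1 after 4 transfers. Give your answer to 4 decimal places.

0.3339

Propagate the distribution vector 4 transfers from Tier 1.
After 0 transfers: (1.0000, 0.0000, 0.0000)
After 1 transfer: (0.3600, 0.2800, 0.3600)
After 2 transfers: (0.3376, 0.3224, 0.3400)
After 3 transfers: (0.3342, 0.3258, 0.3400)
After 4 transfers: (0.3339, 0.3262, 0.3399)
P(in Tier 1 after 4 transfers) = 0.3339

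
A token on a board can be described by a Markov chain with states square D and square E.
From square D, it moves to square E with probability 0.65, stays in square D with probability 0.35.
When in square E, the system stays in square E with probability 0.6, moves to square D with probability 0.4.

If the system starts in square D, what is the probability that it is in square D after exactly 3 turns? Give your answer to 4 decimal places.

0.3809

Propagate the distribution vector 3 turns from square D.
After 0 turns: (1.0000, 0.0000)
After 1 turn: (0.3500, 0.6500)
After 2 turns: (0.3825, 0.6175)
After 3 turns: (0.3809, 0.6191)
P(in square D after 3 turns) = 0.3809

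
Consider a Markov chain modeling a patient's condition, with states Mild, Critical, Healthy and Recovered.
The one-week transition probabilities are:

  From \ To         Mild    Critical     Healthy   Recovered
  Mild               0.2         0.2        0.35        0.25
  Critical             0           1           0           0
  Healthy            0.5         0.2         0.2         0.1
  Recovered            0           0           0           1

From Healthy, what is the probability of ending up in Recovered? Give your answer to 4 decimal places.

Let h(s) be the probability of absorption at Recovered starting from transient state s. Then h(Recovered) = 1 and h(Critical) = 0. By first-step analysis:
h(Mild) = 0.2·h(Mild) + 0.2·0 + 0.35·h(Healthy) + 0.25·1
h(Healthy) = 0.5·h(Mild) + 0.2·0 + 0.2·h(Healthy) + 0.1·1
Solving: h(Mild) = 0.5054, h(Healthy) = 0.4409.
Starting from Healthy, the probability is 0.4409.

0.4409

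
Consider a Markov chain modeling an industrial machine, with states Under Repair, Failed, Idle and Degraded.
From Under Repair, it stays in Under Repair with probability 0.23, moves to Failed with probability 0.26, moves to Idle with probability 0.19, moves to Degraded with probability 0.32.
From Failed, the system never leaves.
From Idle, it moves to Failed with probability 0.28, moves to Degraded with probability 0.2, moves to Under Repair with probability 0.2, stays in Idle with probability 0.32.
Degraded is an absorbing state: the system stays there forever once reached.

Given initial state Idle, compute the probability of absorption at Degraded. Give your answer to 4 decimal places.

Let h(s) be the probability of absorption at Degraded starting from transient state s. Then h(Degraded) = 1 and h(Failed) = 0. By first-step analysis:
h(Under Repair) = 0.23·h(Under Repair) + 0.26·0 + 0.19·h(Idle) + 0.32·1
h(Idle) = 0.2·h(Under Repair) + 0.28·0 + 0.32·h(Idle) + 0.2·1
Solving: h(Under Repair) = 0.5264, h(Idle) = 0.4489.
Starting from Idle, the probability is 0.4489.

0.4489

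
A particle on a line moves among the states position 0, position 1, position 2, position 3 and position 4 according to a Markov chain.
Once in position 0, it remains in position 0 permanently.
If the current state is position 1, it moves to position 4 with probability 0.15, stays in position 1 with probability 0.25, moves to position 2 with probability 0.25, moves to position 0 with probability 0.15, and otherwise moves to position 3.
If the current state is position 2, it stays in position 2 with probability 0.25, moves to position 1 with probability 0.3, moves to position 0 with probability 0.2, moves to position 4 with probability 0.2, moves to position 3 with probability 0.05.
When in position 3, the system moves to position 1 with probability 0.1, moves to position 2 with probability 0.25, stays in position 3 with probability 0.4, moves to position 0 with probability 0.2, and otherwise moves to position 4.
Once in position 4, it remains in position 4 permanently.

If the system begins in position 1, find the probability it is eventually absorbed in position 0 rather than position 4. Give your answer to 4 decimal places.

Let h(s) be the probability of absorption at position 0 starting from transient state s. Then h(position 0) = 1 and h(position 4) = 0. By first-step analysis:
h(position 1) = 0.15·1 + 0.25·h(position 1) + 0.25·h(position 2) + 0.2·h(position 3) + 0.15·0
h(position 2) = 0.2·1 + 0.3·h(position 1) + 0.25·h(position 2) + 0.05·h(position 3) + 0.2·0
h(position 3) = 0.2·1 + 0.1·h(position 1) + 0.25·h(position 2) + 0.4·h(position 3) + 0.05·0
Solving: h(position 1) = 0.5484, h(position 2) = 0.5290, h(position 3) = 0.6452.
Starting from position 1, the probability is 0.5484.

0.5484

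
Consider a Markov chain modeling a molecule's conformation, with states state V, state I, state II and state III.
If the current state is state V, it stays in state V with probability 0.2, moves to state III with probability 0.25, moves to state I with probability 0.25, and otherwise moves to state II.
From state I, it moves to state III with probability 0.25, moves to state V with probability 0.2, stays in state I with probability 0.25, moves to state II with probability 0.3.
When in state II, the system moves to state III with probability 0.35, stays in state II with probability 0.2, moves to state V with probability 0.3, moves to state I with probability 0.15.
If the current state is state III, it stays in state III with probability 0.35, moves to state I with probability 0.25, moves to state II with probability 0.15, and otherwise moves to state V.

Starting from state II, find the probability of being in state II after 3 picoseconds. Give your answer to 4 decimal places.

Propagate the distribution vector 3 picoseconds from state II.
After 0 picoseconds: (0.0000, 0.0000, 1.0000, 0.0000)
After 1 picosecond: (0.3000, 0.1500, 0.2000, 0.3500)
After 2 picoseconds: (0.2375, 0.2300, 0.2275, 0.3050)
After 3 picoseconds: (0.2380, 0.2273, 0.2315, 0.3033)
P(in state II after 3 picoseconds) = 0.2315

0.2315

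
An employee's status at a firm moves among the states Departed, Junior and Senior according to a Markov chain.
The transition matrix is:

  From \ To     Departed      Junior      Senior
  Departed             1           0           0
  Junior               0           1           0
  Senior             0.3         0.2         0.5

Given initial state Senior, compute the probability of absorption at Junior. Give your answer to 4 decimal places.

0.4000

Let h(s) be the probability of absorption at Junior starting from transient state s. Then h(Junior) = 1 and h(Departed) = 0. By first-step analysis:
h(Senior) = 0.3·0 + 0.2·1 + 0.5·h(Senior)
Solving: h(Senior) = 0.4000.
Starting from Senior, the probability is 0.4000.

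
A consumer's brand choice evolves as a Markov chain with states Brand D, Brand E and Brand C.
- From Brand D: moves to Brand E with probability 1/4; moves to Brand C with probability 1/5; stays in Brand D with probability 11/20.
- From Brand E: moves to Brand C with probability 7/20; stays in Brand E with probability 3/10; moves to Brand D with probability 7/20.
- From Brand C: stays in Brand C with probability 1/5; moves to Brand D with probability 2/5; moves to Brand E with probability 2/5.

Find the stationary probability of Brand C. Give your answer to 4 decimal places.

Let the stationary distribution be π with π = πP and π_1 + π_2 + π_3 = 1.
π_1 = 0.55·π_1 + 0.35·π_2 + 0.4·π_3
π_2 = 0.25·π_1 + 0.3·π_2 + 0.4·π_3
Solving with the normalization constraint gives π = (0.4528, 0.3019, 0.2453).
So the stationary probability of Brand C is 0.2453.

0.2453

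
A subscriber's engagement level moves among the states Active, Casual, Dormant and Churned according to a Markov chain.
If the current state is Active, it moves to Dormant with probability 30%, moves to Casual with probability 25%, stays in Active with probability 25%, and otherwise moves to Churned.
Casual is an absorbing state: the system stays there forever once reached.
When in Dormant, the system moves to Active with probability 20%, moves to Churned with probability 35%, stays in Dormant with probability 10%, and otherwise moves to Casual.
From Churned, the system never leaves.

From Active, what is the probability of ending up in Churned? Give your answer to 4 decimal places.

Let h(s) be the probability of absorption at Churned starting from transient state s. Then h(Churned) = 1 and h(Casual) = 0. By first-step analysis:
h(Active) = 0.25·h(Active) + 0.25·0 + 0.3·h(Dormant) + 0.2·1
h(Dormant) = 0.2·h(Active) + 0.35·0 + 0.1·h(Dormant) + 0.35·1
Solving: h(Active) = 0.4634, h(Dormant) = 0.4919.
Starting from Active, the probability is 0.4634.

0.4634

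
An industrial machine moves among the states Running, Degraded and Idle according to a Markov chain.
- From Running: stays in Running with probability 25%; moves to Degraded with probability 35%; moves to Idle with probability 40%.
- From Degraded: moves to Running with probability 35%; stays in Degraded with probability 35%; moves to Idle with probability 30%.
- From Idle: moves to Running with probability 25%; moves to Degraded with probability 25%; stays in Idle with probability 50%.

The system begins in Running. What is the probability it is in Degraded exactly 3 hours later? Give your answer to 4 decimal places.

Propagate the distribution vector 3 hours from Running.
After 0 hours: (1.0000, 0.0000, 0.0000)
After 1 hour: (0.2500, 0.3500, 0.4000)
After 2 hours: (0.2850, 0.3100, 0.4050)
After 3 hours: (0.2810, 0.3095, 0.4095)
P(in Degraded after 3 hours) = 0.3095

0.3095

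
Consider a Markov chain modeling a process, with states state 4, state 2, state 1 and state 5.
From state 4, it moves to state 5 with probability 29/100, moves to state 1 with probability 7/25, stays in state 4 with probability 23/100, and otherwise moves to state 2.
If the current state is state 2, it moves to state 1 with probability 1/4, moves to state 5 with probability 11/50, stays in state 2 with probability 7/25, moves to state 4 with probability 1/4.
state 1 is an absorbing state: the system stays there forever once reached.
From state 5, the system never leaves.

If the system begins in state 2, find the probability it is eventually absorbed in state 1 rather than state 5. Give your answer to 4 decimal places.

Let h(s) be the probability of absorption at state 1 starting from transient state s. Then h(state 1) = 1 and h(state 5) = 0. By first-step analysis:
h(state 4) = 0.23·h(state 4) + 0.2·h(state 2) + 0.28·1 + 0.29·0
h(state 2) = 0.25·h(state 4) + 0.28·h(state 2) + 0.25·1 + 0.22·0
Solving: h(state 4) = 0.4988, h(state 2) = 0.5204.
Starting from state 2, the probability is 0.5204.

0.5204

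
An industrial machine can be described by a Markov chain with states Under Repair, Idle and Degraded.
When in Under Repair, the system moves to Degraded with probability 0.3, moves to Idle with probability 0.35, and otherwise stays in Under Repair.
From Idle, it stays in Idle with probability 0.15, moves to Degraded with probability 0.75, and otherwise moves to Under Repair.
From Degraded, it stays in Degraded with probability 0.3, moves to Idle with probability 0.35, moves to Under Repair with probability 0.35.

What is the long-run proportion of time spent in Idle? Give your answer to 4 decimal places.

Let the stationary distribution be π with π = πP and π_1 + π_2 + π_3 = 1.
π_1 = 0.35·π_1 + 0.1·π_2 + 0.35·π_3
π_2 = 0.35·π_1 + 0.15·π_2 + 0.35·π_3
Solving with the normalization constraint gives π = (0.2771, 0.2917, 0.4313).
So the stationary probability of Idle is 0.2917.

0.2917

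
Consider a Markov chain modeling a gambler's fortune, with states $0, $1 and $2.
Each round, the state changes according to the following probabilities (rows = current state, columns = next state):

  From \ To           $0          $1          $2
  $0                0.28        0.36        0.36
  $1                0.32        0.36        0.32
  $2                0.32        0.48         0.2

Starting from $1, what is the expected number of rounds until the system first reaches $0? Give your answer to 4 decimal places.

Let t(s) be the expected number of rounds to first reach $0 from state s, with t($0) = 0. Conditioning on the first round:
t($1) = 1 + 0.36·t($1) + 0.32·t($2)
t($2) = 1 + 0.48·t($1) + 0.2·t($2)
Solving: t($1) = 3.1250, t($2) = 3.1250.
Expected rounds from $1 to $0: 3.1250.

3.1250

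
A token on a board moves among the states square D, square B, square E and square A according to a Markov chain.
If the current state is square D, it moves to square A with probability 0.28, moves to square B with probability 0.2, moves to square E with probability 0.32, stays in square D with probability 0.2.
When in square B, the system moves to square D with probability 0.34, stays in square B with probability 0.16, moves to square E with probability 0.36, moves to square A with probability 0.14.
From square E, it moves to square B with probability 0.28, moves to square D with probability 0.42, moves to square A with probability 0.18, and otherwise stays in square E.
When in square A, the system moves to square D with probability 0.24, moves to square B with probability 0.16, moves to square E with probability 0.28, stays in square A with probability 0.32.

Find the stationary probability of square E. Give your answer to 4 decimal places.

Let the stationary distribution be π with π = πP and π_1 + π_2 + π_3 + π_4 = 1.
π_1 = 0.2·π_1 + 0.34·π_2 + 0.42·π_3 + 0.24·π_4
π_2 = 0.2·π_1 + 0.16·π_2 + 0.28·π_3 + 0.16·π_4
π_3 = 0.32·π_1 + 0.36·π_2 + 0.12·π_3 + 0.28·π_4
Solving with the normalization constraint gives π = (0.2963, 0.2037, 0.2656, 0.2343).
So the stationary probability of square E is 0.2656.

0.2656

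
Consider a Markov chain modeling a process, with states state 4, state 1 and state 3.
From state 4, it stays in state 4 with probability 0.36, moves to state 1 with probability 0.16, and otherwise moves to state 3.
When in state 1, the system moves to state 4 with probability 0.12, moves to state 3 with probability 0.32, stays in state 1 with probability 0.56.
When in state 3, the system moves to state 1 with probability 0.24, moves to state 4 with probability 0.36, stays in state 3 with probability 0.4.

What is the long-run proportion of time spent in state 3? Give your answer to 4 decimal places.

Let the stationary distribution be π with π = πP and π_1 + π_2 + π_3 = 1.
π_1 = 0.36·π_1 + 0.12·π_2 + 0.36·π_3
π_2 = 0.16·π_1 + 0.56·π_2 + 0.24·π_3
Solving with the normalization constraint gives π = (0.2833, 0.3196, 0.3971).
So the stationary probability of state 3 is 0.3971.

0.3971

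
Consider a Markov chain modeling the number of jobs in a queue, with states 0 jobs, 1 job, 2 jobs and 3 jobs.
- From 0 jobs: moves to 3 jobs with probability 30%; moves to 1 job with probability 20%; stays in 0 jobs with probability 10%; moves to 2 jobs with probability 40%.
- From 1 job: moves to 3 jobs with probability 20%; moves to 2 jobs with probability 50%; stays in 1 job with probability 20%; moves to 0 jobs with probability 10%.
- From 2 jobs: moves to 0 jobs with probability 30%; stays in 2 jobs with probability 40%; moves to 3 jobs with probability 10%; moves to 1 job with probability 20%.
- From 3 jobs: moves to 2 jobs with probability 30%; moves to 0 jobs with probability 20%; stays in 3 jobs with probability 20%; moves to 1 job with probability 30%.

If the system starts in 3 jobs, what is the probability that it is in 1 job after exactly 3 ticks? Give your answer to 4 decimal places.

Propagate the distribution vector 3 ticks from 3 jobs.
After 0 ticks: (0.0000, 0.0000, 0.0000, 1.0000)
After 1 tick: (0.2000, 0.3000, 0.3000, 0.2000)
After 2 ticks: (0.1800, 0.2200, 0.4100, 0.1900)
After 3 ticks: (0.2010, 0.2190, 0.4030, 0.1770)
P(in 1 job after 3 ticks) = 0.2190

0.2190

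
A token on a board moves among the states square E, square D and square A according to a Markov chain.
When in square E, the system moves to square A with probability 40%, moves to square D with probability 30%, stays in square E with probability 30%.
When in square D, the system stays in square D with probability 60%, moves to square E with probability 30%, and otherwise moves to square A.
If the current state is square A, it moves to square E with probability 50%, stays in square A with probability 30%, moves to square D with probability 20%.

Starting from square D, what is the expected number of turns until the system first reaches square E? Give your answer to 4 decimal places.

3.0769

Let t(s) be the expected number of turns to first reach square E from state s, with t(square E) = 0. Conditioning on the first turn:
t(square D) = 1 + 0.6·t(square D) + 0.1·t(square A)
t(square A) = 1 + 0.2·t(square D) + 0.3·t(square A)
Solving: t(square D) = 3.0769, t(square A) = 2.3077.
Expected turns from square D to square E: 3.0769.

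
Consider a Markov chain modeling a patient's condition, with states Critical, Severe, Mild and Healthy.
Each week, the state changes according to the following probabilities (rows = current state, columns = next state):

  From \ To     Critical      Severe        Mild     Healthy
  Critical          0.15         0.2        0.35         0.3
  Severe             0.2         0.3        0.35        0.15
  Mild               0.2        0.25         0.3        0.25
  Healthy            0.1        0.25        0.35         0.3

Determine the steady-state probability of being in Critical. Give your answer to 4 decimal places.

Let the stationary distribution be π with π = πP and π_1 + π_2 + π_3 + π_4 = 1.
π_1 = 0.15·π_1 + 0.2·π_2 + 0.2·π_3 + 0.1·π_4
π_2 = 0.2·π_1 + 0.3·π_2 + 0.25·π_3 + 0.25·π_4
π_3 = 0.35·π_1 + 0.35·π_2 + 0.3·π_3 + 0.35·π_4
Solving with the normalization constraint gives π = (0.1671, 0.2544, 0.3333, 0.2452).
So the stationary probability of Critical is 0.1671.

0.1671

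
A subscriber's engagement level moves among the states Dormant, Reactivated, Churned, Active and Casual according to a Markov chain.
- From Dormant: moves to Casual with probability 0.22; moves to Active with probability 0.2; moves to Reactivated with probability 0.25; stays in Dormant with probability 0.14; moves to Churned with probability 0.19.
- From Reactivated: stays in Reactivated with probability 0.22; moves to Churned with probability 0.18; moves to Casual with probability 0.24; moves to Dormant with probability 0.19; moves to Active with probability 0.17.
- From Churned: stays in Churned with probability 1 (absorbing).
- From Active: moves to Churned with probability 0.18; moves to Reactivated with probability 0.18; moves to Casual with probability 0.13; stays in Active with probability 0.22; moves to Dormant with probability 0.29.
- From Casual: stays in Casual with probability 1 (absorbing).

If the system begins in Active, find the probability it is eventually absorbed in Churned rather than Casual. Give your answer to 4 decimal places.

Let h(s) be the probability of absorption at Churned starting from transient state s. Then h(Churned) = 1 and h(Casual) = 0. By first-step analysis:
h(Dormant) = 0.14·h(Dormant) + 0.25·h(Reactivated) + 0.19·1 + 0.2·h(Active) + 0.22·0
h(Reactivated) = 0.19·h(Dormant) + 0.22·h(Reactivated) + 0.18·1 + 0.17·h(Active) + 0.24·0
h(Active) = 0.29·h(Dormant) + 0.18·h(Reactivated) + 0.18·1 + 0.22·h(Active) + 0.13·0
Solving: h(Dormant) = 0.4731, h(Reactivated) = 0.4577, h(Active) = 0.5123.
Starting from Active, the probability is 0.5123.

0.5123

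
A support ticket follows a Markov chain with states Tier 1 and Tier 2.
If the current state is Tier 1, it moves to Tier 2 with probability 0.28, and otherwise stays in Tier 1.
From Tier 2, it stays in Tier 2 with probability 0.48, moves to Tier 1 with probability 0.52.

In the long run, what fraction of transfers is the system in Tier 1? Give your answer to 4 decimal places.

Let the stationary distribution be π with π = πP and π_1 + π_2 = 1.
π_1 = 0.72·π_1 + 0.52·π_2
Solving with the normalization constraint gives π = (0.6500, 0.3500).
So the stationary probability of Tier 1 is 0.6500.

0.6500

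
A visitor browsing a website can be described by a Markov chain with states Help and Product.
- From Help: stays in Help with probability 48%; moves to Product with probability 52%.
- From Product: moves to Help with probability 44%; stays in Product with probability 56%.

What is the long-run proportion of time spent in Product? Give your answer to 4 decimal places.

Let the stationary distribution be π with π = πP and π_1 + π_2 = 1.
π_1 = 0.48·π_1 + 0.44·π_2
Solving with the normalization constraint gives π = (0.4583, 0.5417).
So the stationary probability of Product is 0.5417.

0.5417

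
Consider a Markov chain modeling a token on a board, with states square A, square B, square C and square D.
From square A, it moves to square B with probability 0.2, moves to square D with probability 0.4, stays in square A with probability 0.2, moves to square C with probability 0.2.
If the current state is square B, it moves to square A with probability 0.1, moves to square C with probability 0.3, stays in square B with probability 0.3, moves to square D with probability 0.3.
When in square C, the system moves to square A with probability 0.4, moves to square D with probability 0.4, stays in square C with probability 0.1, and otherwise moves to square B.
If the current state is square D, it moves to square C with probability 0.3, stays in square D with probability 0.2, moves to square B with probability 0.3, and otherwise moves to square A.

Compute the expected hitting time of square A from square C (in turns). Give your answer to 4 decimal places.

3.6296

Let t(s) be the expected number of turns to first reach square A from state s, with t(square A) = 0. Conditioning on the first turn:
t(square B) = 1 + 0.3·t(square B) + 0.3·t(square C) + 0.3·t(square D)
t(square C) = 1 + 0.1·t(square B) + 0.1·t(square C) + 0.4·t(square D)
t(square D) = 1 + 0.3·t(square B) + 0.3·t(square C) + 0.2·t(square D)
Solving: t(square B) = 4.8889, t(square C) = 3.6296, t(square D) = 4.4444.
Expected turns from square C to square A: 3.6296.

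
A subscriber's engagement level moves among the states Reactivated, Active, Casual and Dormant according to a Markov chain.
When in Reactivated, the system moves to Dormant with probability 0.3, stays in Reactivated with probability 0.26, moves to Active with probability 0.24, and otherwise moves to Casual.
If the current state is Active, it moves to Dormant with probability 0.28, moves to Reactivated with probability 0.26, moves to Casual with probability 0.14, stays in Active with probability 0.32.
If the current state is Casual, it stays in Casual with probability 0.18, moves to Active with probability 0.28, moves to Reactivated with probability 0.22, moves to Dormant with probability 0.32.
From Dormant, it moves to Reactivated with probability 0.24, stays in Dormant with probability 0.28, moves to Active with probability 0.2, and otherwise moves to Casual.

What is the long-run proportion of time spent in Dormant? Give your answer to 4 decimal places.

Let the stationary distribution be π with π = πP and π_1 + π_2 + π_3 + π_4 = 1.
π_1 = 0.26·π_1 + 0.26·π_2 + 0.22·π_3 + 0.24·π_4
π_2 = 0.24·π_1 + 0.32·π_2 + 0.28·π_3 + 0.2·π_4
π_3 = 0.2·π_1 + 0.14·π_2 + 0.18·π_3 + 0.28·π_4
Solving with the normalization constraint gives π = (0.2460, 0.2570, 0.2039, 0.2931).
So the stationary probability of Dormant is 0.2931.

0.2931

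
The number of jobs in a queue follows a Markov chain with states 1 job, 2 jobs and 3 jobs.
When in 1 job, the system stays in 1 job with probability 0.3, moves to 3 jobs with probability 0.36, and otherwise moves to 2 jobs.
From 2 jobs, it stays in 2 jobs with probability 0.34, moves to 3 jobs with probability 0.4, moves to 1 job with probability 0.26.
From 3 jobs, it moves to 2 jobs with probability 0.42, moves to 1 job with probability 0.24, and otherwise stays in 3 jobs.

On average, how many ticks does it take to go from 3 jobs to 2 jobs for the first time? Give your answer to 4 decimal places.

Let t(s) be the expected number of ticks to first reach 2 jobs from state s, with t(2 jobs) = 0. Conditioning on the first tick:
t(1 job) = 1 + 0.3·t(1 job) + 0.36·t(3 jobs)
t(3 jobs) = 1 + 0.24·t(1 job) + 0.34·t(3 jobs)
Solving: t(1 job) = 2.7157, t(3 jobs) = 2.5027.
Expected ticks from 3 jobs to 2 jobs: 2.5027.

2.5027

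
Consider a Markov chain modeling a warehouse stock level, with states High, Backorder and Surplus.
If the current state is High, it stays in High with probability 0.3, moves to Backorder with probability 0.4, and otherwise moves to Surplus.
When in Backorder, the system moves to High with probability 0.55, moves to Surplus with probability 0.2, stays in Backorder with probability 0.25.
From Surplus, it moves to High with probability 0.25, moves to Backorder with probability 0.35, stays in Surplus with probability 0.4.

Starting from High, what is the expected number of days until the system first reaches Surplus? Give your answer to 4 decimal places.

3.7705

Let t(s) be the expected number of days to first reach Surplus from state s, with t(Surplus) = 0. Conditioning on the first day:
t(High) = 1 + 0.3·t(High) + 0.4·t(Backorder)
t(Backorder) = 1 + 0.55·t(High) + 0.25·t(Backorder)
Solving: t(High) = 3.7705, t(Backorder) = 4.0984.
Expected days from High to Surplus: 3.7705.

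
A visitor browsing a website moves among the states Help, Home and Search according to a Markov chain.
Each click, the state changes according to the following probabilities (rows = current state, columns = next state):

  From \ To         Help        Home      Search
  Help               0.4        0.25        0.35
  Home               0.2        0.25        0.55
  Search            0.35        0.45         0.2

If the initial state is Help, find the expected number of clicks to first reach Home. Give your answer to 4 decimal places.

Let t(s) be the expected number of clicks to first reach Home from state s, with t(Home) = 0. Conditioning on the first click:
t(Help) = 1 + 0.4·t(Help) + 0.35·t(Search)
t(Search) = 1 + 0.35·t(Help) + 0.2·t(Search)
Solving: t(Help) = 3.2168, t(Search) = 2.6573.
Expected clicks from Help to Home: 3.2168.

3.2168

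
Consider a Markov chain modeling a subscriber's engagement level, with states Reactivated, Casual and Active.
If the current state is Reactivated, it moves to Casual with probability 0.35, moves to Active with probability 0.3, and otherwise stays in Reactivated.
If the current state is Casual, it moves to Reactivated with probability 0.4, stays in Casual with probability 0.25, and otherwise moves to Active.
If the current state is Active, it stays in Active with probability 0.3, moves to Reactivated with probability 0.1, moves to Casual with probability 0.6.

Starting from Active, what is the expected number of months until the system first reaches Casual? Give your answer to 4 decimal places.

Let t(s) be the expected number of months to first reach Casual from state s, with t(Casual) = 0. Conditioning on the first month:
t(Reactivated) = 1 + 0.35·t(Reactivated) + 0.3·t(Active)
t(Active) = 1 + 0.1·t(Reactivated) + 0.3·t(Active)
Solving: t(Reactivated) = 2.3529, t(Active) = 1.7647.
Expected months from Active to Casual: 1.7647.

1.7647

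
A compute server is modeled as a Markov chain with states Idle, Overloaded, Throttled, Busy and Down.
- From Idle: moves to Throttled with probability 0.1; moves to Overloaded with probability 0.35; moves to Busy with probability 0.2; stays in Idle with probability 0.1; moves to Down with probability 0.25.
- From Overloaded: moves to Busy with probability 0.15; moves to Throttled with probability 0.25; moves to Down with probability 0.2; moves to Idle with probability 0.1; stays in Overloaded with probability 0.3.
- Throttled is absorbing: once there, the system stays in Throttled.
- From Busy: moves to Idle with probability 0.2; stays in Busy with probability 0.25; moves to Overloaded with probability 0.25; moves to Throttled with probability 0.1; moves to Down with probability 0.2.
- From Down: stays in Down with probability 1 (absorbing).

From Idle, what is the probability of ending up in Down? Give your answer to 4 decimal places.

0.6040

Let h(s) be the probability of absorption at Down starting from transient state s. Then h(Down) = 1 and h(Throttled) = 0. By first-step analysis:
h(Idle) = 0.1·h(Idle) + 0.35·h(Overloaded) + 0.1·0 + 0.2·h(Busy) + 0.25·1
h(Overloaded) = 0.1·h(Idle) + 0.3·h(Overloaded) + 0.25·0 + 0.15·h(Busy) + 0.2·1
h(Busy) = 0.2·h(Idle) + 0.25·h(Overloaded) + 0.1·0 + 0.25·h(Busy) + 0.2·1
Solving: h(Idle) = 0.6040, h(Overloaded) = 0.4993, h(Busy) = 0.5942.
Starting from Idle, the probability is 0.6040.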